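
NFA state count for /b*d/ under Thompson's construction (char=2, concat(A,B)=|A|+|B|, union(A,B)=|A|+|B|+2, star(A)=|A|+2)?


Syntax tree has 2 char leaf(s), 0 union(s), 1 star(s)
chars contribute 2×2 = 4; each union adds +2; each star adds +2
Total: 4 + 0 + 2 = 6 states


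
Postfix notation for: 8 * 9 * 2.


Left to right (same or higher precedence on left)
Postfix: 8 9 * 2 *


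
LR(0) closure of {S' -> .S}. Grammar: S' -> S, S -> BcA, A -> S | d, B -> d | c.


Start: S' -> .S
For each item with dot before a nonterminal B, add B -> .γ for every B-production
Closure: [S' -> .S, S -> .BcA, B -> .d, B -> .c]


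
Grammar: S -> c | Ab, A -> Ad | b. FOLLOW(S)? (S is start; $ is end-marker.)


$ ∈ FOLLOW(S). For each A -> αBβ: add FIRST(β)\{ε} to FOLLOW(B); if β nullable, add FOLLOW(A).
FOLLOW(S) = {$}


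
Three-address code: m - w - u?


Break into single-operator statements:
t1 = m - w
t2 = t1 - u


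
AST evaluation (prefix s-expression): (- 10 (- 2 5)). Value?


Evaluate inner: (- 2 5) = -3
Evaluate root: (- 10 -3) = 13
Result: 13


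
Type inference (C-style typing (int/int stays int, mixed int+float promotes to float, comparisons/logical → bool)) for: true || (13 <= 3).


Operand types: bool || bool
Rule: logical operators take bool operands and yield bool
Result type: bool


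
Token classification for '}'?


Pattern: delimiter/punctuation
Type: PUNCTUATION


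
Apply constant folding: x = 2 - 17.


2 - 17 = -15 at compile time
Optimized: x = -15


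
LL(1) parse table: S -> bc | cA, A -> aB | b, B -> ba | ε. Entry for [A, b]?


For [A, b]: 'b' ∈ FIRST(b)
Entry: A -> b


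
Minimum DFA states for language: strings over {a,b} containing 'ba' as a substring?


KMP-style automaton: 2 progress states + 1 absorbing accept = 3
Minimal DFA: 3 states


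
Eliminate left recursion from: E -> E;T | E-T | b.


Left-recursive alternatives: E;T, E-T; non-recursive: b
Introduce E': E -> bE', E' -> ;TE' | -TE' | ε


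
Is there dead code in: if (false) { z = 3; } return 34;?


condition is constant false, so the whole block is unreachable
Dead: 'if (false) { z = 3; }'


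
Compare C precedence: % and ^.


'%' is multiplicative (level 10); '^' is bitwise XOR (level 4)
Higher level binds tighter
'%' has higher precedence than '^'


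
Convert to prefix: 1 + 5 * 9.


'*' binds tighter: tree is (+ 1 (* 5 9))
Prefix: + 1 * 5 9


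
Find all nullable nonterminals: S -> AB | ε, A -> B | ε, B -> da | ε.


A nonterminal is nullable iff some alternative derives ε (directly, or every symbol in it is nullable)
Nullable: {A, B, S}


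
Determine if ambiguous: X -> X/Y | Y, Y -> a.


precedence layered via separate nonterminal Y: deterministic
Unambiguous


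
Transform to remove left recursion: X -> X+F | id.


Left-recursive alternatives: X+F; non-recursive: id
Introduce X': X -> idX', X' -> +FX' | ε


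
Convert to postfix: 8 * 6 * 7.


Left to right (same or higher precedence on left)
Postfix: 8 6 * 7 *


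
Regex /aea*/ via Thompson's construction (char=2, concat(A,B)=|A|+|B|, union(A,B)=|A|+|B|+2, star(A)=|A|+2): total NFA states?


Syntax tree has 3 char leaf(s), 0 union(s), 1 star(s)
chars contribute 3×2 = 6; each union adds +2; each star adds +2
Total: 6 + 0 + 2 = 8 states


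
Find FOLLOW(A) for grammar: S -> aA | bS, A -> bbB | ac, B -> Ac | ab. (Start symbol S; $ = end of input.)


$ ∈ FOLLOW(S). For each A -> αBβ: add FIRST(β)\{ε} to FOLLOW(B); if β nullable, add FOLLOW(A).
FOLLOW(A) = {$, c}


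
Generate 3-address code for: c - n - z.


Break into single-operator statements:
t1 = c - n
t2 = t1 - z


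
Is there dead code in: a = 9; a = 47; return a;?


first assignment to a is overwritten before any read
Dead: 'a = 9'


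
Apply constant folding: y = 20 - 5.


20 - 5 = 15 at compile time
Optimized: y = 15


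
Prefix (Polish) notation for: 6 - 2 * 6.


'*' binds tighter: tree is (- 6 (* 2 6))
Prefix: - 6 * 2 6


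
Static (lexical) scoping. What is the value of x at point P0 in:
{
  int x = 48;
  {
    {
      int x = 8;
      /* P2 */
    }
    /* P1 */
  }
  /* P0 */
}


x declared in the same block as P0
x = 48


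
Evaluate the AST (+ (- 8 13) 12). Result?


Evaluate inner: (- 8 13) = -5
Evaluate root: (+ -5 12) = 7
Result: 7


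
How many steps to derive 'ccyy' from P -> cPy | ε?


Derivation: P => cPy => ccPyy => ccyy
Steps: 3


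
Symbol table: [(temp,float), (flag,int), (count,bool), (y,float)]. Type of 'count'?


Lookup 'count' → type bool


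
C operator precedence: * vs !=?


'*' is multiplicative (level 10); '!=' is equality (level 6)
Higher level binds tighter
'*' has higher precedence than '!='


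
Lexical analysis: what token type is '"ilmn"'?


Pattern: double-quoted sequence
Type: STRING_LITERAL


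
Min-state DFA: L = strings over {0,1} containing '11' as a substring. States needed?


KMP-style automaton: 2 progress states + 1 absorbing accept = 3
Minimal DFA: 3 states


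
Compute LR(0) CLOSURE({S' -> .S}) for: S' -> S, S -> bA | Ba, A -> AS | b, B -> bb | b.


Start: S' -> .S
For each item with dot before a nonterminal B, add B -> .γ for every B-production
Closure: [S' -> .S, S -> .bA, S -> .Ba, B -> .bb, B -> .b]


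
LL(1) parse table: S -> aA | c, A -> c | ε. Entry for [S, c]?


For [S, c]: 'c' ∈ FIRST(c)
Entry: S -> c


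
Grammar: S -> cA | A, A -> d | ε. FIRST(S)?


Per alternative of S: FIRST(cA) = {c}; FIRST(A) = {d, ε}
FIRST(S) = {c, d, ε}


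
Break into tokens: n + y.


Scan left to right, longest-match per lexeme
Tokens: ID(n), OP(+), ID(y)


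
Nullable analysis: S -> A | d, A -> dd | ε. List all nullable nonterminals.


A nonterminal is nullable iff some alternative derives ε (directly, or every symbol in it is nullable)
Nullable: {A, S}


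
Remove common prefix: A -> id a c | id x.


Common prefix: 'id'
Factored: A -> id A', A' -> a c | x


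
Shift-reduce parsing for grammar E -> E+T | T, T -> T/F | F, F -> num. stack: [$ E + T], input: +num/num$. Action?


handle 'E+T' on top; lookahead ∈ FOLLOW(E) = {+, $}
Action: reduce (E -> E+T)


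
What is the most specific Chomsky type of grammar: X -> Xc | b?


Left-linear: every RHS is a terminal or one nonterminal followed by a terminal
Classification: Type 3 (Regular)


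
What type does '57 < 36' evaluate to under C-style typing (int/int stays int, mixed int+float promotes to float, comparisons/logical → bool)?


Operand types: int < int
Rule: comparison yields bool
Result type: bool


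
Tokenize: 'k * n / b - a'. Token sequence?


Scan left to right, longest-match per lexeme
Tokens: ID(k), OP(*), ID(n), OP(/), ID(b), OP(-), ID(a)


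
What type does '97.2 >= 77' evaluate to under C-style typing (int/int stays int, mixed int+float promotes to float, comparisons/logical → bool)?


Operand types: float >= int
Rule: comparison yields bool
Result type: bool


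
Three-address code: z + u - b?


Break into single-operator statements:
t1 = z + u
t2 = t1 - b


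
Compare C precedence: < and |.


'<' is relational (level 7); '|' is bitwise OR (level 3)
Higher level binds tighter
'<' has higher precedence than '|'


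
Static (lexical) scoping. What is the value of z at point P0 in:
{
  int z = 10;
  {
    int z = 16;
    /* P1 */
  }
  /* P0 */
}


z declared in the same block as P0
z = 10


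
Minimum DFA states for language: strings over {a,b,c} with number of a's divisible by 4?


Track (count of a) mod 4: states 0..3, accept at 0
Minimal DFA: 4 states


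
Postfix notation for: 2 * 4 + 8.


Left to right (same or higher precedence on left)
Postfix: 2 4 * 8 +


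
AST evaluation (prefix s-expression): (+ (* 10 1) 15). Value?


Evaluate inner: (* 10 1) = 10
Evaluate root: (+ 10 15) = 25
Result: 25


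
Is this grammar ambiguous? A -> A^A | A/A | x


'x^x/x' has two parse trees (no precedence encoded between ^ and /)
Ambiguous


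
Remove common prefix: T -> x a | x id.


Common prefix: 'x'
Factored: T -> x T', T' -> a | id


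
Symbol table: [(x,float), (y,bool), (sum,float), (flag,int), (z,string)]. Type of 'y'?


Lookup 'y' → type bool


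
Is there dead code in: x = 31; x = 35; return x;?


first assignment to x is overwritten before any read
Dead: 'x = 31'


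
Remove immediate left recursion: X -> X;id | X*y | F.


Left-recursive alternatives: X;id, X*y; non-recursive: F
Introduce X': X -> FX', X' -> ;idX' | *yX' | ε


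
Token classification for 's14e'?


Pattern: letter/underscore followed by alphanumerics, not a keyword
Type: IDENTIFIER


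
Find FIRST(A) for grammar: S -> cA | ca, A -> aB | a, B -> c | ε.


Per alternative of A: FIRST(aB) = {a}; FIRST(a) = {a}
FIRST(A) = {a}


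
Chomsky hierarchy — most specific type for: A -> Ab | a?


Left-linear: every RHS is a terminal or one nonterminal followed by a terminal
Classification: Type 3 (Regular)


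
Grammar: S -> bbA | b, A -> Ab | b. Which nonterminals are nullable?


A nonterminal is nullable iff some alternative derives ε (directly, or every symbol in it is nullable)
Nullable: {}


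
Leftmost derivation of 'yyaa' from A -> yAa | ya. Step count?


Derivation: A => yAa => yyaa
Steps: 2


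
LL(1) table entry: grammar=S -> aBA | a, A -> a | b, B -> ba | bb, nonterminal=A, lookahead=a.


For [A, a]: 'a' ∈ FIRST(a)
Entry: A -> a


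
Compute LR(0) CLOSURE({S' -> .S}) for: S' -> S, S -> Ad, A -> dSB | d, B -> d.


Start: S' -> .S
For each item with dot before a nonterminal B, add B -> .γ for every B-production
Closure: [S' -> .S, S -> .Ad, A -> .dSB, A -> .d]


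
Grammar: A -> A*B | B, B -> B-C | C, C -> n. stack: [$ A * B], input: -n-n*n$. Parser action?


'-' can extend B; shift to build B -> B-C
Action: shift


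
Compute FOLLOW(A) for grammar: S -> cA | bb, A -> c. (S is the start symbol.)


$ ∈ FOLLOW(S). For each A -> αBβ: add FIRST(β)\{ε} to FOLLOW(B); if β nullable, add FOLLOW(A).
FOLLOW(A) = {$}


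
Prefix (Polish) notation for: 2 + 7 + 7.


left-to-right (same/higher precedence on left): tree is (+ (+ 2 7) 7)
Prefix: + + 2 7 7


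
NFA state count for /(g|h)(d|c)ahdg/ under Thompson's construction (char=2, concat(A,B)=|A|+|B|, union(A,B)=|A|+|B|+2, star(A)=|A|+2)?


Syntax tree has 8 char leaf(s), 2 union(s), 0 star(s)
chars contribute 8×2 = 16; each union adds +2; each star adds +2
Total: 16 + 4 + 0 = 20 states


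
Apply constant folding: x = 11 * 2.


11 * 2 = 22 at compile time
Optimized: x = 22


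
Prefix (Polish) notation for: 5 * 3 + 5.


left-to-right (same/higher precedence on left): tree is (+ (* 5 3) 5)
Prefix: + * 5 3 5


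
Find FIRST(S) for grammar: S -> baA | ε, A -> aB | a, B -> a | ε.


Per alternative of S: FIRST(baA) = {b}; FIRST(ε) = {ε}
FIRST(S) = {b, ε}


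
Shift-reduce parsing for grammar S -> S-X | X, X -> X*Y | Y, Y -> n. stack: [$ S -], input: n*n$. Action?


no handle ('S-' is not any RHS); shift 'n'
Action: shift


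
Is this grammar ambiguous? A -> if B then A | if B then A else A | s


dangling else: 'if B then if B then s else s' parses two ways
Ambiguous


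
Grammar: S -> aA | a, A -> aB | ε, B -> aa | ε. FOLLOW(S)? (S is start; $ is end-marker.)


$ ∈ FOLLOW(S). For each A -> αBβ: add FIRST(β)\{ε} to FOLLOW(B); if β nullable, add FOLLOW(A).
FOLLOW(S) = {$}


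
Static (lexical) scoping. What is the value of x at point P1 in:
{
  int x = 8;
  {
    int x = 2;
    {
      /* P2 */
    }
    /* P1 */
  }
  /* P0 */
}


x declared in the same block as P1
x = 2


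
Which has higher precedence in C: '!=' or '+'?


'+' is additive (level 9); '!=' is equality (level 6)
Higher level binds tighter
'+' has higher precedence than '!='


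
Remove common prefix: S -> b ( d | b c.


Common prefix: 'b'
Factored: S -> b S', S' -> ( d | c


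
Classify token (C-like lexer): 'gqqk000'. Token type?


Pattern: letter/underscore followed by alphanumerics, not a keyword
Type: IDENTIFIER


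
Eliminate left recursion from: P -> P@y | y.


Left-recursive alternatives: P@y; non-recursive: y
Introduce P': P -> yP', P' -> @yP' | ε


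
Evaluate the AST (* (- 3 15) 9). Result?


Evaluate inner: (- 3 15) = -12
Evaluate root: (* -12 9) = -108
Result: -108


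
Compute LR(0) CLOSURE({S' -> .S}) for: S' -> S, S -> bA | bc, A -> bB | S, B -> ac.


Start: S' -> .S
For each item with dot before a nonterminal B, add B -> .γ for every B-production
Closure: [S' -> .S, S -> .bA, S -> .bc]


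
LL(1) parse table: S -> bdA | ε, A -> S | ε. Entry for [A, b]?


For [A, b]: 'b' ∈ FIRST(S)
Entry: A -> S


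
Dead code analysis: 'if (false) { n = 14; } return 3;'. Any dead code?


condition is constant false, so the whole block is unreachable
Dead: 'if (false) { n = 14; }'


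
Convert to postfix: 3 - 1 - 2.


Left to right (same or higher precedence on left)
Postfix: 3 1 - 2 -


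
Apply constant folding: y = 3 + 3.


3 + 3 = 6 at compile time
Optimized: y = 6


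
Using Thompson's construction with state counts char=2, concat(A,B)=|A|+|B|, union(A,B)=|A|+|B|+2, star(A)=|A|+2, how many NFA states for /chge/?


Syntax tree has 4 char leaf(s), 0 union(s), 0 star(s)
chars contribute 4×2 = 8; each union adds +2; each star adds +2
Total: 8 + 0 + 0 = 8 states


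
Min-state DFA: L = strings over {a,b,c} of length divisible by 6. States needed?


Track length mod 6: states 0..5, accept at 0
Minimal DFA: 6 states


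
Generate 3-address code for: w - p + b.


Break into single-operator statements:
t1 = w - p
t2 = t1 + b


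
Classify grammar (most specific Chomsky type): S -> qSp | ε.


Single nonterminal LHS, but q^n p^n is not regular
Classification: Type 2 (Context-Free)


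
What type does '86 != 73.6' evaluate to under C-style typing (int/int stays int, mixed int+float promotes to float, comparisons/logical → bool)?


Operand types: int != float
Rule: comparison yields bool
Result type: bool


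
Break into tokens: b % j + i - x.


Scan left to right, longest-match per lexeme
Tokens: ID(b), OP(%), ID(j), OP(+), ID(i), OP(-), ID(x)


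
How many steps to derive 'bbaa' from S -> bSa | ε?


Derivation: S => bSa => bbSaa => bbaa
Steps: 3


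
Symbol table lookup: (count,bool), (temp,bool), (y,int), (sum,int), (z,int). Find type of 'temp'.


Lookup 'temp' → type bool


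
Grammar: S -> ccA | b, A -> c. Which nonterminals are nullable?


A nonterminal is nullable iff some alternative derives ε (directly, or every symbol in it is nullable)
Nullable: {}


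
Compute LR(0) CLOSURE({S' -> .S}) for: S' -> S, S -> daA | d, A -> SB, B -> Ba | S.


Start: S' -> .S
For each item with dot before a nonterminal B, add B -> .γ for every B-production
Closure: [S' -> .S, S -> .daA, S -> .d]


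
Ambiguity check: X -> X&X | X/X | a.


'a&a/a' has two parse trees (no precedence encoded between & and /)
Ambiguous


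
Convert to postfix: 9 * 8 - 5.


Left to right (same or higher precedence on left)
Postfix: 9 8 * 5 -


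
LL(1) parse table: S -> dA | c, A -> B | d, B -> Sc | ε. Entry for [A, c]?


For [A, c]: 'c' ∈ FIRST(B)
Entry: A -> B


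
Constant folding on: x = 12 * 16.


12 * 16 = 192 at compile time
Optimized: x = 192


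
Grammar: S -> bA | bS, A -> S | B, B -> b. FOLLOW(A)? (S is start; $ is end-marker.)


$ ∈ FOLLOW(S). For each A -> αBβ: add FIRST(β)\{ε} to FOLLOW(B); if β nullable, add FOLLOW(A).
FOLLOW(A) = {$}


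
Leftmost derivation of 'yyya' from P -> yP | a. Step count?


Derivation: P => yP => yyP => yyyP => yyya
Steps: 4


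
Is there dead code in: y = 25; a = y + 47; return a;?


y is read by a's definition; a is returned
No dead code


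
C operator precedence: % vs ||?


'%' is multiplicative (level 10); '||' is logical OR (level 1)
Higher level binds tighter
'%' has higher precedence than '||'


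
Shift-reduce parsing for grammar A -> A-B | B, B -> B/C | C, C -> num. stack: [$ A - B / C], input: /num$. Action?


handle 'B/C' on top
Action: reduce (B -> B/C)


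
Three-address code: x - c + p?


Break into single-operator statements:
t1 = x - c
t2 = t1 + p


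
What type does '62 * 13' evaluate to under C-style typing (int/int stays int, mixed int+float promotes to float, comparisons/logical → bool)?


Operand types: int * int
Rule: mixed int/float promotes to float; int/int stays int
Result type: int


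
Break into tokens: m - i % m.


Scan left to right, longest-match per lexeme
Tokens: ID(m), OP(-), ID(i), OP(%), ID(m)


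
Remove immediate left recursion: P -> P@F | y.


Left-recursive alternatives: P@F; non-recursive: y
Introduce P': P -> yP', P' -> @FP' | ε


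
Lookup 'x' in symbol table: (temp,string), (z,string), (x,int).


Lookup 'x' → type int


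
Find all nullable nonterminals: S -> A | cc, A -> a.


A nonterminal is nullable iff some alternative derives ε (directly, or every symbol in it is nullable)
Nullable: {}


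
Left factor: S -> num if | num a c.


Common prefix: 'num'
Factored: S -> num S', S' -> if | a c


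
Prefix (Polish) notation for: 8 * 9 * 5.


left-to-right (same/higher precedence on left): tree is (* (* 8 9) 5)
Prefix: * * 8 9 5


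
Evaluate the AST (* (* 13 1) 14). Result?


Evaluate inner: (* 13 1) = 13
Evaluate root: (* 13 14) = 182
Result: 182


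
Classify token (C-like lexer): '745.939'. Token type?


Pattern: digits with a decimal point
Type: FLOAT_LITERAL


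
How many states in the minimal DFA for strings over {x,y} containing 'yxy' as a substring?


KMP-style automaton: 3 progress states + 1 absorbing accept = 4
Minimal DFA: 4 states


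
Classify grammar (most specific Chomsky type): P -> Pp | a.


Left-linear: every RHS is a terminal or one nonterminal followed by a terminal
Classification: Type 3 (Regular)


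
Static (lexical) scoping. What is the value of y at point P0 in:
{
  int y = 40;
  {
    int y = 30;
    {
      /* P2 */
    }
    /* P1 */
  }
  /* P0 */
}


y declared in the same block as P0
y = 40


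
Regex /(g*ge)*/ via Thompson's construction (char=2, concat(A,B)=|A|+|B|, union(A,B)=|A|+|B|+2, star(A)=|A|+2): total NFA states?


Syntax tree has 3 char leaf(s), 0 union(s), 2 star(s)
chars contribute 3×2 = 6; each union adds +2; each star adds +2
Total: 6 + 0 + 4 = 10 states


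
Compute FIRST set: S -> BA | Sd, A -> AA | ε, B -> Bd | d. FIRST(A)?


Per alternative of A: FIRST(AA) = {ε}; FIRST(ε) = {ε}
FIRST(A) = {ε}


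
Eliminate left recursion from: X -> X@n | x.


Left-recursive alternatives: X@n; non-recursive: x
Introduce X': X -> xX', X' -> @nX' | ε


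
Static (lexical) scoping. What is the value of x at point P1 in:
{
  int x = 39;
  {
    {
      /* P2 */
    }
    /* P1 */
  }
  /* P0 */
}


P1's block does not declare x; resolves to the enclosing declaration at depth 0
x = 39


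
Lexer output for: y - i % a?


Scan left to right, longest-match per lexeme
Tokens: ID(y), OP(-), ID(i), OP(%), ID(a)


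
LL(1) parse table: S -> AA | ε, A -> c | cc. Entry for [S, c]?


For [S, c]: 'c' ∈ FIRST(AA)
Entry: S -> AA


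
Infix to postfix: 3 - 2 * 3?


* has higher precedence, evaluate 2*3 first
Postfix: 3 2 3 * -


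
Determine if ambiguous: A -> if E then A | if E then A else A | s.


dangling else: 'if E then if E then s else s' parses two ways
Ambiguous


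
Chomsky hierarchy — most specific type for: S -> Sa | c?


Left-linear: every RHS is a terminal or one nonterminal followed by a terminal
Classification: Type 3 (Regular)


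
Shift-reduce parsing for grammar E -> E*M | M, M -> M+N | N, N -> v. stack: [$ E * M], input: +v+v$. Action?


'+' can extend M; shift to build M -> M+N
Action: shift


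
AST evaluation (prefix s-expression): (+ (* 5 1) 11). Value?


Evaluate inner: (* 5 1) = 5
Evaluate root: (+ 5 11) = 16
Result: 16


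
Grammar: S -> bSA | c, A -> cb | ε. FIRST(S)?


Per alternative of S: FIRST(bSA) = {b}; FIRST(c) = {c}
FIRST(S) = {b, c}


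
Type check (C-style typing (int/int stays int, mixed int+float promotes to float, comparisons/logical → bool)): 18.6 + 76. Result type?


Operand types: float + int
Rule: mixed int/float promotes to float; int/int stays int
Result type: float


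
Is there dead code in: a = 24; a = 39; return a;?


first assignment to a is overwritten before any read
Dead: 'a = 24'


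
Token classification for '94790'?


Pattern: digits only
Type: INTEGER_LITERAL


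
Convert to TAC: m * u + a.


Break into single-operator statements:
t1 = m * u
t2 = t1 + a


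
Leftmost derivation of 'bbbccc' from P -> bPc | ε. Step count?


Derivation: P => bPc => bbPcc => bbbPccc => bbbccc
Steps: 4


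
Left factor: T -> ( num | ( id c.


Common prefix: '('
Factored: T -> ( T', T' -> num | id c


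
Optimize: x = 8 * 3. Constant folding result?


8 * 3 = 24 at compile time
Optimized: x = 24


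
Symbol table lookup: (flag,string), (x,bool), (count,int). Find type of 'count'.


Lookup 'count' → type int


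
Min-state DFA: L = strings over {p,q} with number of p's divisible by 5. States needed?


Track (count of p) mod 5: states 0..4, accept at 0
Minimal DFA: 5 states


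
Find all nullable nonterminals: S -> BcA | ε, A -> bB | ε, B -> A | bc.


A nonterminal is nullable iff some alternative derives ε (directly, or every symbol in it is nullable)
Nullable: {A, B, S}


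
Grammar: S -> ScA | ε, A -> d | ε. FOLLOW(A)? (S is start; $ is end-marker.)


$ ∈ FOLLOW(S). For each A -> αBβ: add FIRST(β)\{ε} to FOLLOW(B); if β nullable, add FOLLOW(A).
FOLLOW(A) = {$, c}


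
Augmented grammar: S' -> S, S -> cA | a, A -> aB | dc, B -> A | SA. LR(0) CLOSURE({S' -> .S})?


Start: S' -> .S
For each item with dot before a nonterminal B, add B -> .γ for every B-production
Closure: [S' -> .S, S -> .cA, S -> .a]


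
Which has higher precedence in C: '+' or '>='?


'+' is additive (level 9); '>=' is relational (level 7)
Higher level binds tighter
'+' has higher precedence than '>='


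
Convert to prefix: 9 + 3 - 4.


left-to-right (same/higher precedence on left): tree is (- (+ 9 3) 4)
Prefix: - + 9 3 4


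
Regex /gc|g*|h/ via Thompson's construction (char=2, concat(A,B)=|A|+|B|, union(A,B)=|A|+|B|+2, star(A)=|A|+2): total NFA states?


Syntax tree has 4 char leaf(s), 2 union(s), 1 star(s)
chars contribute 4×2 = 8; each union adds +2; each star adds +2
Total: 8 + 4 + 2 = 14 states


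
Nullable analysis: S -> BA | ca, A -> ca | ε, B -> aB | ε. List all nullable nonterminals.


A nonterminal is nullable iff some alternative derives ε (directly, or every symbol in it is nullable)
Nullable: {A, B, S}


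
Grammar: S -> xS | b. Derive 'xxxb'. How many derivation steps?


Derivation: S => xS => xxS => xxxS => xxxb
Steps: 4


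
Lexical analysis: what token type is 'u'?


Pattern: letter/underscore followed by alphanumerics, not a keyword
Type: IDENTIFIER


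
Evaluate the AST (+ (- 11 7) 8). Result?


Evaluate inner: (- 11 7) = 4
Evaluate root: (+ 4 8) = 12
Result: 12


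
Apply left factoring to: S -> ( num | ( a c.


Common prefix: '('
Factored: S -> ( S', S' -> num | a c


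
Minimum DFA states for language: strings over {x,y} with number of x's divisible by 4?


Track (count of x) mod 4: states 0..3, accept at 0
Minimal DFA: 4 states


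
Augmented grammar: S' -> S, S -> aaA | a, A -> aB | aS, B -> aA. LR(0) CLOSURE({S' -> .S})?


Start: S' -> .S
For each item with dot before a nonterminal B, add B -> .γ for every B-production
Closure: [S' -> .S, S -> .aaA, S -> .a]


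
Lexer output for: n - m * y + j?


Scan left to right, longest-match per lexeme
Tokens: ID(n), OP(-), ID(m), OP(*), ID(y), OP(+), ID(j)


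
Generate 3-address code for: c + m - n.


Break into single-operator statements:
t1 = c + m
t2 = t1 - n


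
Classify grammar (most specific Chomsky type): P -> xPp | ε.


Single nonterminal LHS, but x^n p^n is not regular
Classification: Type 2 (Context-Free)


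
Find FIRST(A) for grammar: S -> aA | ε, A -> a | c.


Per alternative of A: FIRST(a) = {a}; FIRST(c) = {c}
FIRST(A) = {a, c}


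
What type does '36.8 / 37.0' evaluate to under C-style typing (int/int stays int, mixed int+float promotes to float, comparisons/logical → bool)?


Operand types: float / float
Rule: mixed int/float promotes to float; int/int stays int
Result type: float


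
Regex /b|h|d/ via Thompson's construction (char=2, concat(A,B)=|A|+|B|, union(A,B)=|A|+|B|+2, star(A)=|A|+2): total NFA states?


Syntax tree has 3 char leaf(s), 2 union(s), 0 star(s)
chars contribute 3×2 = 6; each union adds +2; each star adds +2
Total: 6 + 4 + 0 = 10 states


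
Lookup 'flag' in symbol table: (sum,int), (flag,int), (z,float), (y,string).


Lookup 'flag' → type int


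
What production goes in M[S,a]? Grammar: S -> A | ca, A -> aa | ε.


For [S, a]: 'a' ∈ FIRST(A)
Entry: S -> A


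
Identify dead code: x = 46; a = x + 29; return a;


x is read by a's definition; a is returned
No dead code


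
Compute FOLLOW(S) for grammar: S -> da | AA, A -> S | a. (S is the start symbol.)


$ ∈ FOLLOW(S). For each A -> αBβ: add FIRST(β)\{ε} to FOLLOW(B); if β nullable, add FOLLOW(A).
FOLLOW(S) = {$, a, d}


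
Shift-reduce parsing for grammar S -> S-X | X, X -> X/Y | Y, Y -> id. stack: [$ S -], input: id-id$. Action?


no handle ('S-' is not any RHS); shift 'id'
Action: shift


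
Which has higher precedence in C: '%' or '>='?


'%' is multiplicative (level 10); '>=' is relational (level 7)
Higher level binds tighter
'%' has higher precedence than '>='


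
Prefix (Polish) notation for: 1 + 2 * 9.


'*' binds tighter: tree is (+ 1 (* 2 9))
Prefix: + 1 * 2 9


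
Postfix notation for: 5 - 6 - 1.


Left to right (same or higher precedence on left)
Postfix: 5 6 - 1 -


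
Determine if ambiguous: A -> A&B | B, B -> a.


precedence layered via separate nonterminal B: deterministic
Unambiguous


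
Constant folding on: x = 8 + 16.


8 + 16 = 24 at compile time
Optimized: x = 24


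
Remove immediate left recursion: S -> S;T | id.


Left-recursive alternatives: S;T; non-recursive: id
Introduce S': S -> idS', S' -> ;TS' | ε


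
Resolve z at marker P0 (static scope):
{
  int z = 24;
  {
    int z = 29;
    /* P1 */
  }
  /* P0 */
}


z declared in the same block as P0
z = 24


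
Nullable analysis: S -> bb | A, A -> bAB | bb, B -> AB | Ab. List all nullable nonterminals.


A nonterminal is nullable iff some alternative derives ε (directly, or every symbol in it is nullable)
Nullable: {}


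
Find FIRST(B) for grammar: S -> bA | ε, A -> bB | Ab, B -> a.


Per alternative of B: FIRST(a) = {a}
FIRST(B) = {a}


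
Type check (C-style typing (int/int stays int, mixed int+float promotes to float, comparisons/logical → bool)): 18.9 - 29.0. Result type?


Operand types: float - float
Rule: mixed int/float promotes to float; int/int stays int
Result type: float


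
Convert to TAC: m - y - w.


Break into single-operator statements:
t1 = m - y
t2 = t1 - w


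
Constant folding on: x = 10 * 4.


10 * 4 = 40 at compile time
Optimized: x = 40


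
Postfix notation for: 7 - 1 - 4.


Left to right (same or higher precedence on left)
Postfix: 7 1 - 4 -


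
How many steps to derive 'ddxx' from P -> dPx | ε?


Derivation: P => dPx => ddPxx => ddxx
Steps: 3


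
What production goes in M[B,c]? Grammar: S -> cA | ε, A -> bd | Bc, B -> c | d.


For [B, c]: 'c' ∈ FIRST(c)
Entry: B -> c


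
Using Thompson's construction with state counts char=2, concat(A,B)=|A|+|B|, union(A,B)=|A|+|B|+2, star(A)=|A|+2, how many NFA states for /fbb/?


Syntax tree has 3 char leaf(s), 0 union(s), 0 star(s)
chars contribute 3×2 = 6; each union adds +2; each star adds +2
Total: 6 + 0 + 0 = 6 states


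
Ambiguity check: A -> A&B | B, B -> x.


precedence layered via separate nonterminal B: deterministic
Unambiguous


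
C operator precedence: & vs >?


'>' is relational (level 7); '&' is bitwise AND (level 5)
Higher level binds tighter
'>' has higher precedence than '&'


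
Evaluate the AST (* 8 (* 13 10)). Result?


Evaluate inner: (* 13 10) = 130
Evaluate root: (* 8 130) = 1040
Result: 1040


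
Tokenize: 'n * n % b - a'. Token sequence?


Scan left to right, longest-match per lexeme
Tokens: ID(n), OP(*), ID(n), OP(%), ID(b), OP(-), ID(a)


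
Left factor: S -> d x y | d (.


Common prefix: 'd'
Factored: S -> d S', S' -> x y | (


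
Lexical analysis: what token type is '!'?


Pattern: operator symbol
Type: OPERATOR


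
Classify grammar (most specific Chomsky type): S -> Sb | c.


Left-linear: every RHS is a terminal or one nonterminal followed by a terminal
Classification: Type 3 (Regular)


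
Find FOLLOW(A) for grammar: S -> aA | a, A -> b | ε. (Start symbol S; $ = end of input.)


$ ∈ FOLLOW(S). For each A -> αBβ: add FIRST(β)\{ε} to FOLLOW(B); if β nullable, add FOLLOW(A).
FOLLOW(A) = {$}


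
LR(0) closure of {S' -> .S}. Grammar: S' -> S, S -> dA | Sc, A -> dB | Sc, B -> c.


Start: S' -> .S
For each item with dot before a nonterminal B, add B -> .γ for every B-production
Closure: [S' -> .S, S -> .dA, S -> .Sc]


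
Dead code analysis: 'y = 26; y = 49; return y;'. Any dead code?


first assignment to y is overwritten before any read
Dead: 'y = 26'


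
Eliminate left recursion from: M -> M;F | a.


Left-recursive alternatives: M;F; non-recursive: a
Introduce M': M -> aM', M' -> ;FM' | ε


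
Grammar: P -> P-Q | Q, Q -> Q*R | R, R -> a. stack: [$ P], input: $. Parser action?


start symbol P on stack, input exhausted
Action: accept


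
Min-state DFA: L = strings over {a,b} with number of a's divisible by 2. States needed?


Track (count of a) mod 2: states 0..1, accept at 0
Minimal DFA: 2 states


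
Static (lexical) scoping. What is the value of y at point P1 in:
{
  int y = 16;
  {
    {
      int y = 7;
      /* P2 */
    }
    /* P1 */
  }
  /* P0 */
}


P1's block does not declare y; resolves to the enclosing declaration at depth 0
y = 16


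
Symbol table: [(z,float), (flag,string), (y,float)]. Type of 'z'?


Lookup 'z' → type float


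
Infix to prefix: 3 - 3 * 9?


'*' binds tighter: tree is (- 3 (* 3 9))
Prefix: - 3 * 3 9


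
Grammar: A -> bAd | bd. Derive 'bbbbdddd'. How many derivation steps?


Derivation: A => bAd => bbAdd => bbbAddd => bbbbdddd
Steps: 4


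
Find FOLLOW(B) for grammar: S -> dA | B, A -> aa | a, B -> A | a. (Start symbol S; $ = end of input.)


$ ∈ FOLLOW(S). For each A -> αBβ: add FIRST(β)\{ε} to FOLLOW(B); if β nullable, add FOLLOW(A).
FOLLOW(B) = {$}


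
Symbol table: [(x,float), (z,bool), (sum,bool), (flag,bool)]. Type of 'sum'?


Lookup 'sum' → type bool


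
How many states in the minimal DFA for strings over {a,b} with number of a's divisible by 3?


Track (count of a) mod 3: states 0..2, accept at 0
Minimal DFA: 3 states


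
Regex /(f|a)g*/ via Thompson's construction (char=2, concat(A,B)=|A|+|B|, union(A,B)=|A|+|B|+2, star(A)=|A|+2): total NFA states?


Syntax tree has 3 char leaf(s), 1 union(s), 1 star(s)
chars contribute 3×2 = 6; each union adds +2; each star adds +2
Total: 6 + 2 + 2 = 10 states


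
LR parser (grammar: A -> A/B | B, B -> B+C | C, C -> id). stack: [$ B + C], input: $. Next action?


handle 'B+C' on top
Action: reduce (B -> B+C)


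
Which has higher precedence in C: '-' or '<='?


'-' is additive (level 9); '<=' is relational (level 7)
Higher level binds tighter
'-' has higher precedence than '<='


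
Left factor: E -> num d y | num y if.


Common prefix: 'num'
Factored: E -> num E', E' -> d y | y if


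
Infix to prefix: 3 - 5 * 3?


'*' binds tighter: tree is (- 3 (* 5 3))
Prefix: - 3 * 5 3


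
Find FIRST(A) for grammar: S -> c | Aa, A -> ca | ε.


Per alternative of A: FIRST(ca) = {c}; FIRST(ε) = {ε}
FIRST(A) = {c, ε}


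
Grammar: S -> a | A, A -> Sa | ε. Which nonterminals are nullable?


A nonterminal is nullable iff some alternative derives ε (directly, or every symbol in it is nullable)
Nullable: {A, S}


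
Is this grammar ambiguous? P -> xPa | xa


balanced x^n…a^n: each string has a unique parse
Unambiguous


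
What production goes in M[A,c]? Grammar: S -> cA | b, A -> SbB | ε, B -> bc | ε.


For [A, c]: 'c' ∈ FIRST(SbB)
Entry: A -> SbB


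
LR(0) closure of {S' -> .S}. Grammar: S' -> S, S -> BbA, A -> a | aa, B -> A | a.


Start: S' -> .S
For each item with dot before a nonterminal B, add B -> .γ for every B-production
Closure: [S' -> .S, S -> .BbA, B -> .A, B -> .a, A -> .a, A -> .aa]


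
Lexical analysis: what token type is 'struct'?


Pattern: reserved word
Type: KEYWORD


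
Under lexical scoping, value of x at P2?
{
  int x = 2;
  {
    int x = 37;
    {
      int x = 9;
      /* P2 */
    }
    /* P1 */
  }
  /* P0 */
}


x declared in the same block as P2
x = 9


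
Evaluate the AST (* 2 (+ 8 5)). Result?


Evaluate inner: (+ 8 5) = 13
Evaluate root: (* 2 13) = 26
Result: 26


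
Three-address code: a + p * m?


Break into single-operator statements:
t1 = p * m
t2 = a + t1


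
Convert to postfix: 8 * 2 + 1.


Left to right (same or higher precedence on left)
Postfix: 8 2 * 1 +


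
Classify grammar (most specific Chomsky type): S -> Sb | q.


Left-linear: every RHS is a terminal or one nonterminal followed by a terminal
Classification: Type 3 (Regular)


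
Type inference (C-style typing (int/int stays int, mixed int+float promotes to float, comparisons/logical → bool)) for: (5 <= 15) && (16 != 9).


Operand types: bool && bool
Rule: logical operators take bool operands and yield bool
Result type: bool


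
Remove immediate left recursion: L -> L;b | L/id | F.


Left-recursive alternatives: L;b, L/id; non-recursive: F
Introduce L': L -> FL', L' -> ;bL' | /idL' | ε


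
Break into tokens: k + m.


Scan left to right, longest-match per lexeme
Tokens: ID(k), OP(+), ID(m)


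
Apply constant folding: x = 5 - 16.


5 - 16 = -11 at compile time
Optimized: x = -11


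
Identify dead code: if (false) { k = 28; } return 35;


condition is constant false, so the whole block is unreachable
Dead: 'if (false) { k = 28; }'


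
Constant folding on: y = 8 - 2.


8 - 2 = 6 at compile time
Optimized: y = 6


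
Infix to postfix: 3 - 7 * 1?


* has higher precedence, evaluate 7*1 first
Postfix: 3 7 1 * -


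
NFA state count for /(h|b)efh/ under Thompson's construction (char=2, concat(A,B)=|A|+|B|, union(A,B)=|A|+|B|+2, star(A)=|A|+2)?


Syntax tree has 5 char leaf(s), 1 union(s), 0 star(s)
chars contribute 5×2 = 10; each union adds +2; each star adds +2
Total: 10 + 2 + 0 = 12 states


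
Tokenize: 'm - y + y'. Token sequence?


Scan left to right, longest-match per lexeme
Tokens: ID(m), OP(-), ID(y), OP(+), ID(y)


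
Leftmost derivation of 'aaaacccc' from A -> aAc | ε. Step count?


Derivation: A => aAc => aaAcc => aaaAccc => aaaaAcccc => aaaacccc
Steps: 5


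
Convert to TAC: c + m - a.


Break into single-operator statements:
t1 = c + m
t2 = t1 - a


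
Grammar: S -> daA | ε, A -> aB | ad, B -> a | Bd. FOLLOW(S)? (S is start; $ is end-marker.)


$ ∈ FOLLOW(S). For each A -> αBβ: add FIRST(β)\{ε} to FOLLOW(B); if β nullable, add FOLLOW(A).
FOLLOW(S) = {$}


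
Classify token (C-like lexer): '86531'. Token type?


Pattern: digits only
Type: INTEGER_LITERAL


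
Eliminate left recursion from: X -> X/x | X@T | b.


Left-recursive alternatives: X/x, X@T; non-recursive: b
Introduce X': X -> bX', X' -> /xX' | @TX' | ε


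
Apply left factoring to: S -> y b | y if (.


Common prefix: 'y'
Factored: S -> y S', S' -> b | if (


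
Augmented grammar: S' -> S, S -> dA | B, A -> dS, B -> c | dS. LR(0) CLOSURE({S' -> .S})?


Start: S' -> .S
For each item with dot before a nonterminal B, add B -> .γ for every B-production
Closure: [S' -> .S, S -> .dA, S -> .B, B -> .c, B -> .dS]


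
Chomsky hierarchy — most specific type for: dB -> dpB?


LHS has context (more than one symbol) and |LHS| ≤ |RHS|
Classification: Type 1 (Context-Sensitive)


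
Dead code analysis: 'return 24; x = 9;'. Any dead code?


statement follows a return and is unreachable
Dead: 'x = 9'


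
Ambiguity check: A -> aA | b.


right-linear, alternatives start with distinct terminals 'a' vs 'b': unique leftmost derivation
Unambiguous


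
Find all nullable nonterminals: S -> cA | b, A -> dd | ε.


A nonterminal is nullable iff some alternative derives ε (directly, or every symbol in it is nullable)
Nullable: {A}


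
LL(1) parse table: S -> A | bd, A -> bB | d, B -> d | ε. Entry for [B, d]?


For [B, d]: 'd' ∈ FIRST(d)
Entry: B -> d


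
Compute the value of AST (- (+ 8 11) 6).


Evaluate inner: (+ 8 11) = 19
Evaluate root: (- 19 6) = 13
Result: 13


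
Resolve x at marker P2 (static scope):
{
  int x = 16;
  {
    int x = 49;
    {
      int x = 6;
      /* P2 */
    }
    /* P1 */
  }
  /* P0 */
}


x declared in the same block as P2
x = 6


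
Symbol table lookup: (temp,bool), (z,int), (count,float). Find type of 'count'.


Lookup 'count' → type float


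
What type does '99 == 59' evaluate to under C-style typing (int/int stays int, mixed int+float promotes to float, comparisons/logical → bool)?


Operand types: int == int
Rule: comparison yields bool
Result type: bool


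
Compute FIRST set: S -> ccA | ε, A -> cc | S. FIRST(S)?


Per alternative of S: FIRST(ccA) = {c}; FIRST(ε) = {ε}
FIRST(S) = {c, ε}


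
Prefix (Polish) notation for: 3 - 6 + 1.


left-to-right (same/higher precedence on left): tree is (+ (- 3 6) 1)
Prefix: + - 3 6 1


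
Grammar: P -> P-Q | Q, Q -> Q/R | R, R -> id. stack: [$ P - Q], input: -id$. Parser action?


handle 'P-Q' on top; lookahead ∈ FOLLOW(P) = {-, $}
Action: reduce (P -> P-Q)


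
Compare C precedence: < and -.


'-' is additive (level 9); '<' is relational (level 7)
Higher level binds tighter
'-' has higher precedence than '<'


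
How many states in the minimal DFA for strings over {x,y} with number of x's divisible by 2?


Track (count of x) mod 2: states 0..1, accept at 0
Minimal DFA: 2 states


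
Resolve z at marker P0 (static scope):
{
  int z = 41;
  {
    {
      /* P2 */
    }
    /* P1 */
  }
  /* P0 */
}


z declared in the same block as P0
z = 41


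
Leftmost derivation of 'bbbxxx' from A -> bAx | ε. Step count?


Derivation: A => bAx => bbAxx => bbbAxxx => bbbxxx
Steps: 4


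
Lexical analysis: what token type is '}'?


Pattern: delimiter/punctuation
Type: PUNCTUATION


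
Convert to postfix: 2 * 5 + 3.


Left to right (same or higher precedence on left)
Postfix: 2 5 * 3 +
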